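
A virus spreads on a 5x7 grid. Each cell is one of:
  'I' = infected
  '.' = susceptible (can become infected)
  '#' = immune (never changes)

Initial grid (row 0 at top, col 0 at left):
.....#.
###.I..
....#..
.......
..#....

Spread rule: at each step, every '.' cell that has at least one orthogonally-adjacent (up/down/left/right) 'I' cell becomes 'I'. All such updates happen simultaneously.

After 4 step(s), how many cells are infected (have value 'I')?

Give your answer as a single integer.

Step 0 (initial): 1 infected
Step 1: +3 new -> 4 infected
Step 2: +4 new -> 8 infected
Step 3: +6 new -> 14 infected
Step 4: +7 new -> 21 infected

Answer: 21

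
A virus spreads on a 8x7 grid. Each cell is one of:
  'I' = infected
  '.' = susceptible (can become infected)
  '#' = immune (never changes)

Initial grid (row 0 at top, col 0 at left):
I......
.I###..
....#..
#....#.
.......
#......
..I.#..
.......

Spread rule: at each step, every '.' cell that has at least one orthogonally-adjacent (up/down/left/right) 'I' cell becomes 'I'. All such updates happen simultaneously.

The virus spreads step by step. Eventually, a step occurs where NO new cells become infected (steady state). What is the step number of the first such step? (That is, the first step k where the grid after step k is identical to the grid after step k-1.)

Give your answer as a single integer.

Answer: 9

Derivation:
Step 0 (initial): 3 infected
Step 1: +7 new -> 10 infected
Step 2: +10 new -> 20 infected
Step 3: +8 new -> 28 infected
Step 4: +6 new -> 34 infected
Step 5: +6 new -> 40 infected
Step 6: +4 new -> 44 infected
Step 7: +3 new -> 47 infected
Step 8: +1 new -> 48 infected
Step 9: +0 new -> 48 infected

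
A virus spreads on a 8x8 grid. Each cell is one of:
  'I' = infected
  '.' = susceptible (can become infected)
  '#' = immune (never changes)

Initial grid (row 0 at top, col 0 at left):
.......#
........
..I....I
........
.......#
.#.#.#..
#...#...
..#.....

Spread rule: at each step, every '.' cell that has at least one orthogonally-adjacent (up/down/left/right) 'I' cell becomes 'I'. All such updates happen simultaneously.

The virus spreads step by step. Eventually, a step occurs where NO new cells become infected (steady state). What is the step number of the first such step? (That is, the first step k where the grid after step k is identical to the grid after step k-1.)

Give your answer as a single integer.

Step 0 (initial): 2 infected
Step 1: +7 new -> 9 infected
Step 2: +11 new -> 20 infected
Step 3: +13 new -> 33 infected
Step 4: +8 new -> 41 infected
Step 5: +6 new -> 47 infected
Step 6: +5 new -> 52 infected
Step 7: +4 new -> 56 infected
Step 8: +0 new -> 56 infected

Answer: 8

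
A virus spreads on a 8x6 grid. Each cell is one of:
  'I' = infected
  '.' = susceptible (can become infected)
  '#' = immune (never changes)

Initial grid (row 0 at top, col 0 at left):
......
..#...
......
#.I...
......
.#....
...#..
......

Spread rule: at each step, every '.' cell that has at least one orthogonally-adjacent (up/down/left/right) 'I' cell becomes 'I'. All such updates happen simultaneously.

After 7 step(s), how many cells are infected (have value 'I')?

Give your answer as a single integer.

Step 0 (initial): 1 infected
Step 1: +4 new -> 5 infected
Step 2: +6 new -> 11 infected
Step 3: +9 new -> 20 infected
Step 4: +10 new -> 30 infected
Step 5: +9 new -> 39 infected
Step 6: +4 new -> 43 infected
Step 7: +1 new -> 44 infected

Answer: 44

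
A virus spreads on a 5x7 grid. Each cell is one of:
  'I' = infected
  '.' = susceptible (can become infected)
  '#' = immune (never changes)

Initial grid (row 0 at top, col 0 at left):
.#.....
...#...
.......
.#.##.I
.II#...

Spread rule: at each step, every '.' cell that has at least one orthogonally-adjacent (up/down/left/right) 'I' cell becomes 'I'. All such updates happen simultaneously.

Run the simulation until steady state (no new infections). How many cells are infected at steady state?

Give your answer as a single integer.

Step 0 (initial): 3 infected
Step 1: +5 new -> 8 infected
Step 2: +5 new -> 13 infected
Step 3: +8 new -> 21 infected
Step 4: +5 new -> 26 infected
Step 5: +3 new -> 29 infected
Step 6: +0 new -> 29 infected

Answer: 29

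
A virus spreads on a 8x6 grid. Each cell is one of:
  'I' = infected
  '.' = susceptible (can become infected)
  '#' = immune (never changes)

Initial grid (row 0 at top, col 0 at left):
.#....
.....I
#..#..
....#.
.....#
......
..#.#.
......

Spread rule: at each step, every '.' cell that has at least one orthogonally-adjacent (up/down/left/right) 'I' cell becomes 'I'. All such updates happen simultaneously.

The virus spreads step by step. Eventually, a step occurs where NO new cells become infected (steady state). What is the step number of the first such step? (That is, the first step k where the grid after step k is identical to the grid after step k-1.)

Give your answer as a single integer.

Step 0 (initial): 1 infected
Step 1: +3 new -> 4 infected
Step 2: +4 new -> 8 infected
Step 3: +2 new -> 10 infected
Step 4: +3 new -> 13 infected
Step 5: +3 new -> 16 infected
Step 6: +4 new -> 20 infected
Step 7: +4 new -> 24 infected
Step 8: +4 new -> 28 infected
Step 9: +4 new -> 32 infected
Step 10: +4 new -> 36 infected
Step 11: +4 new -> 40 infected
Step 12: +1 new -> 41 infected
Step 13: +0 new -> 41 infected

Answer: 13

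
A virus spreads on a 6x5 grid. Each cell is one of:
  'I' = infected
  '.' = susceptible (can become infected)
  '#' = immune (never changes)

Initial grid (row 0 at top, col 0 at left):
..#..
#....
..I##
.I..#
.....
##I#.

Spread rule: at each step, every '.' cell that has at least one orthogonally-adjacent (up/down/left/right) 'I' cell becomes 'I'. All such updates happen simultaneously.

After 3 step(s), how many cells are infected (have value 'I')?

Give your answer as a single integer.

Answer: 19

Derivation:
Step 0 (initial): 3 infected
Step 1: +6 new -> 9 infected
Step 2: +6 new -> 15 infected
Step 3: +4 new -> 19 infected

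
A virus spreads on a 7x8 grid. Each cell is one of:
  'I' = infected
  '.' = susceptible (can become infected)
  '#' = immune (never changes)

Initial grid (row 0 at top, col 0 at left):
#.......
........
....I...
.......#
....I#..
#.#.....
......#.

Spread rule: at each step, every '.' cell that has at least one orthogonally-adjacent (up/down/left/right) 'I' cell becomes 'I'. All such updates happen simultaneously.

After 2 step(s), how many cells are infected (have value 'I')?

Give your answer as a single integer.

Step 0 (initial): 2 infected
Step 1: +6 new -> 8 infected
Step 2: +11 new -> 19 infected

Answer: 19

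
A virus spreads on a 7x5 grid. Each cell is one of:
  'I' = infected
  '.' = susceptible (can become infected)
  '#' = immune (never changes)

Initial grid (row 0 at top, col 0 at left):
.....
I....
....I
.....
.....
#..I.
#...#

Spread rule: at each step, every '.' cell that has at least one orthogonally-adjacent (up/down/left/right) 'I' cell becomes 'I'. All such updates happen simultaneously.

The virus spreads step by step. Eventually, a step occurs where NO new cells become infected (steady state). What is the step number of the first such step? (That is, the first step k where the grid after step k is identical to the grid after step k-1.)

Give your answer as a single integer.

Answer: 4

Derivation:
Step 0 (initial): 3 infected
Step 1: +10 new -> 13 infected
Step 2: +12 new -> 25 infected
Step 3: +7 new -> 32 infected
Step 4: +0 new -> 32 infected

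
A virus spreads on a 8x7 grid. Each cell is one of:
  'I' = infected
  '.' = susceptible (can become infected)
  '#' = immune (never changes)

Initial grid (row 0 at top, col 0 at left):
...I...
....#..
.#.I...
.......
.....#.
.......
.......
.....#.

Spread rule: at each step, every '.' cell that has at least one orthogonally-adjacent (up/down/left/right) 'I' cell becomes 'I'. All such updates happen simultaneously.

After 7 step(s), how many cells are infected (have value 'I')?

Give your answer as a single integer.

Answer: 50

Derivation:
Step 0 (initial): 2 infected
Step 1: +6 new -> 8 infected
Step 2: +7 new -> 15 infected
Step 3: +10 new -> 25 infected
Step 4: +8 new -> 33 infected
Step 5: +8 new -> 41 infected
Step 6: +6 new -> 47 infected
Step 7: +3 new -> 50 infected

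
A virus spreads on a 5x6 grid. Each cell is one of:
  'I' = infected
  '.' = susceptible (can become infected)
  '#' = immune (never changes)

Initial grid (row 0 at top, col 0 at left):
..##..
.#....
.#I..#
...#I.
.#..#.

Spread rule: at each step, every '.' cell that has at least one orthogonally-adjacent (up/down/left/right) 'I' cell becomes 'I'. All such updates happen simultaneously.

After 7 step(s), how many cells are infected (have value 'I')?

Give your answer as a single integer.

Answer: 22

Derivation:
Step 0 (initial): 2 infected
Step 1: +5 new -> 7 infected
Step 2: +5 new -> 12 infected
Step 3: +4 new -> 16 infected
Step 4: +3 new -> 19 infected
Step 5: +1 new -> 20 infected
Step 6: +1 new -> 21 infected
Step 7: +1 new -> 22 infected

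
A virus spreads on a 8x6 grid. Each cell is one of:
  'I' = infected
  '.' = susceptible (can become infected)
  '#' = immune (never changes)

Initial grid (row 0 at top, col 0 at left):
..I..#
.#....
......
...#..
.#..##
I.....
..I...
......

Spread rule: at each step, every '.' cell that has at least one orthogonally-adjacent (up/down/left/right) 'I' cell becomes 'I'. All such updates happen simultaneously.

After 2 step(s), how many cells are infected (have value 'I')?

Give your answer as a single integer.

Answer: 24

Derivation:
Step 0 (initial): 3 infected
Step 1: +10 new -> 13 infected
Step 2: +11 new -> 24 infected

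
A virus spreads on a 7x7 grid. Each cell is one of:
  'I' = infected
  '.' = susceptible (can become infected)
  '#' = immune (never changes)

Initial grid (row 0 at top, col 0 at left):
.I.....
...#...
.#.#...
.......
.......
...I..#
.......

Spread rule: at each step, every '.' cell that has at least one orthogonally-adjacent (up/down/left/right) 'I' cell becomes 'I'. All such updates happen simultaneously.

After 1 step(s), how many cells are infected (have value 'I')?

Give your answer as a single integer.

Answer: 9

Derivation:
Step 0 (initial): 2 infected
Step 1: +7 new -> 9 infected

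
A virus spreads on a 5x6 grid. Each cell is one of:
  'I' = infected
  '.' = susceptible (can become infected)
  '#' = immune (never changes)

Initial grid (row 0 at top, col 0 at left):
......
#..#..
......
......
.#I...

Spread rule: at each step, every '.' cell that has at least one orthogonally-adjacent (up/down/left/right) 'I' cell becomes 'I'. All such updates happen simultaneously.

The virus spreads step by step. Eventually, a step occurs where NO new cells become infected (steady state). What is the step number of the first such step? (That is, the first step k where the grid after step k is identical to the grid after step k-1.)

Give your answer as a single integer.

Answer: 8

Derivation:
Step 0 (initial): 1 infected
Step 1: +2 new -> 3 infected
Step 2: +4 new -> 7 infected
Step 3: +6 new -> 13 infected
Step 4: +6 new -> 19 infected
Step 5: +4 new -> 23 infected
Step 6: +3 new -> 26 infected
Step 7: +1 new -> 27 infected
Step 8: +0 new -> 27 infected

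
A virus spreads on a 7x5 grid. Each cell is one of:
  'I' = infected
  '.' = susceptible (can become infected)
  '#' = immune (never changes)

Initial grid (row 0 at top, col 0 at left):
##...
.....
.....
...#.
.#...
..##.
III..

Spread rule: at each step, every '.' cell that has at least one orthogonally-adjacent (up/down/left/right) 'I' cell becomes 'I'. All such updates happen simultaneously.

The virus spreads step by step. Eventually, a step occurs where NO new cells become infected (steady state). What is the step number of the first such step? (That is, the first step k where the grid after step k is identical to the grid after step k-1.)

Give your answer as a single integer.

Step 0 (initial): 3 infected
Step 1: +3 new -> 6 infected
Step 2: +2 new -> 8 infected
Step 3: +2 new -> 10 infected
Step 4: +3 new -> 13 infected
Step 5: +5 new -> 18 infected
Step 6: +4 new -> 22 infected
Step 7: +3 new -> 25 infected
Step 8: +3 new -> 28 infected
Step 9: +1 new -> 29 infected
Step 10: +0 new -> 29 infected

Answer: 10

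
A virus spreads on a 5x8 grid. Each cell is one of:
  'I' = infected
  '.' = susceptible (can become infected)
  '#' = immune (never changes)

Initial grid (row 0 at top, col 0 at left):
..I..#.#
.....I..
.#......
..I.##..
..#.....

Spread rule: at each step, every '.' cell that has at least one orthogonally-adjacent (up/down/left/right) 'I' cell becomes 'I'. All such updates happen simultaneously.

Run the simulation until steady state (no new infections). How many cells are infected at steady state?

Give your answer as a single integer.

Step 0 (initial): 3 infected
Step 1: +9 new -> 12 infected
Step 2: +12 new -> 24 infected
Step 3: +6 new -> 30 infected
Step 4: +3 new -> 33 infected
Step 5: +1 new -> 34 infected
Step 6: +0 new -> 34 infected

Answer: 34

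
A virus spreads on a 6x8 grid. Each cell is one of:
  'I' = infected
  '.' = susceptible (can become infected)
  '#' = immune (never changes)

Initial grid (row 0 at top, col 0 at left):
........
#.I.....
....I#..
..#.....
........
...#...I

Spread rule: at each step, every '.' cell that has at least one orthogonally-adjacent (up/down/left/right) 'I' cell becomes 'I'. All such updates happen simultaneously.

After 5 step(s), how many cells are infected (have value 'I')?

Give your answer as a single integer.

Answer: 43

Derivation:
Step 0 (initial): 3 infected
Step 1: +9 new -> 12 infected
Step 2: +11 new -> 23 infected
Step 3: +10 new -> 33 infected
Step 4: +6 new -> 39 infected
Step 5: +4 new -> 43 infected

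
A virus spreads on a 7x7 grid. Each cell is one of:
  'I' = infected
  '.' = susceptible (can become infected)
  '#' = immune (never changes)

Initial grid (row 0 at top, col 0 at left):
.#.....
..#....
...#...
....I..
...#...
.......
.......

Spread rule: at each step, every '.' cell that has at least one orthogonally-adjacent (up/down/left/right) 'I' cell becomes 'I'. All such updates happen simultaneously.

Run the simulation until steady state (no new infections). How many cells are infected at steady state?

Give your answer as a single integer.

Step 0 (initial): 1 infected
Step 1: +4 new -> 5 infected
Step 2: +6 new -> 11 infected
Step 3: +11 new -> 22 infected
Step 4: +10 new -> 32 infected
Step 5: +8 new -> 40 infected
Step 6: +3 new -> 43 infected
Step 7: +2 new -> 45 infected
Step 8: +0 new -> 45 infected

Answer: 45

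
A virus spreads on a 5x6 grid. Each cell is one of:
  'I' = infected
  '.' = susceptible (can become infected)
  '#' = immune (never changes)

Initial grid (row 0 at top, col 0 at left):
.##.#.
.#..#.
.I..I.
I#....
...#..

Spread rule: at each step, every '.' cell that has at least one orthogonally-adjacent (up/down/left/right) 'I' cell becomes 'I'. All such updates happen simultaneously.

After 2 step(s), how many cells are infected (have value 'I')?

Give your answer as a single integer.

Step 0 (initial): 3 infected
Step 1: +6 new -> 9 infected
Step 2: +9 new -> 18 infected

Answer: 18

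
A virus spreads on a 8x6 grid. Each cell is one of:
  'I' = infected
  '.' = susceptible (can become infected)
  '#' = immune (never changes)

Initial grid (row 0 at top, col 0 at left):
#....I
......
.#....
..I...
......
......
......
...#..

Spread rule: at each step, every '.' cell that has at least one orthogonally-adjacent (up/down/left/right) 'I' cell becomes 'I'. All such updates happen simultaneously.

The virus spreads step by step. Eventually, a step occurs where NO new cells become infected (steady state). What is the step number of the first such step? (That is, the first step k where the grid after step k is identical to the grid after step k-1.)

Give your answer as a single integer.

Step 0 (initial): 2 infected
Step 1: +6 new -> 8 infected
Step 2: +10 new -> 18 infected
Step 3: +11 new -> 29 infected
Step 4: +8 new -> 37 infected
Step 5: +4 new -> 41 infected
Step 6: +3 new -> 44 infected
Step 7: +1 new -> 45 infected
Step 8: +0 new -> 45 infected

Answer: 8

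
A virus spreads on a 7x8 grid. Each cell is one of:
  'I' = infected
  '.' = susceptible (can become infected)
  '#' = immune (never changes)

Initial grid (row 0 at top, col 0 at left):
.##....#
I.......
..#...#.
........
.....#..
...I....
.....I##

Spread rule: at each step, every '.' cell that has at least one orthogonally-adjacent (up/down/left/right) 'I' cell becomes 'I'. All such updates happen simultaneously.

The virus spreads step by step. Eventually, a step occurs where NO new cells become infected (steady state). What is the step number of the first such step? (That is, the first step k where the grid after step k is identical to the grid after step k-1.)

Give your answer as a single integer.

Step 0 (initial): 3 infected
Step 1: +9 new -> 12 infected
Step 2: +9 new -> 21 infected
Step 3: +11 new -> 32 infected
Step 4: +7 new -> 39 infected
Step 5: +4 new -> 43 infected
Step 6: +3 new -> 46 infected
Step 7: +2 new -> 48 infected
Step 8: +0 new -> 48 infected

Answer: 8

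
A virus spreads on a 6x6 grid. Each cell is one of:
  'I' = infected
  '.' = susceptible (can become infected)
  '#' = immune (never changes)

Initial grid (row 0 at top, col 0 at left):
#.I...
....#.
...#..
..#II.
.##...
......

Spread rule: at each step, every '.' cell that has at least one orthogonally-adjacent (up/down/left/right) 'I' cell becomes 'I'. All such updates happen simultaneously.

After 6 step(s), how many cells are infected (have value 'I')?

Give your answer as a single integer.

Step 0 (initial): 3 infected
Step 1: +7 new -> 10 infected
Step 2: +8 new -> 18 infected
Step 3: +6 new -> 24 infected
Step 4: +3 new -> 27 infected
Step 5: +2 new -> 29 infected
Step 6: +1 new -> 30 infected

Answer: 30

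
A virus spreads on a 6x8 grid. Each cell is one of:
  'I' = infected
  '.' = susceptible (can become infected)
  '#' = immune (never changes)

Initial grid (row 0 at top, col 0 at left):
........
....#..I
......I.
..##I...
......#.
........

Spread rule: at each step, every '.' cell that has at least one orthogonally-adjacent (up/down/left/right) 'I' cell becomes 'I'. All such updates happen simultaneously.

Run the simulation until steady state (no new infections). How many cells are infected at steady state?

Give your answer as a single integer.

Answer: 44

Derivation:
Step 0 (initial): 3 infected
Step 1: +8 new -> 11 infected
Step 2: +7 new -> 18 infected
Step 3: +7 new -> 25 infected
Step 4: +8 new -> 33 infected
Step 5: +6 new -> 39 infected
Step 6: +4 new -> 43 infected
Step 7: +1 new -> 44 infected
Step 8: +0 new -> 44 infected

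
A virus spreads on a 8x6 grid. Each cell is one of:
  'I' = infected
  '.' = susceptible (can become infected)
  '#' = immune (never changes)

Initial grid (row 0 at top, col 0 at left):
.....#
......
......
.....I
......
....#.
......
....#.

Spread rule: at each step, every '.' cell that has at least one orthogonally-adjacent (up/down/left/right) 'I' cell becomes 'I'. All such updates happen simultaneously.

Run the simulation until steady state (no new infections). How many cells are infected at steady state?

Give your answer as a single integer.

Step 0 (initial): 1 infected
Step 1: +3 new -> 4 infected
Step 2: +5 new -> 9 infected
Step 3: +5 new -> 14 infected
Step 4: +8 new -> 22 infected
Step 5: +7 new -> 29 infected
Step 6: +7 new -> 36 infected
Step 7: +5 new -> 41 infected
Step 8: +3 new -> 44 infected
Step 9: +1 new -> 45 infected
Step 10: +0 new -> 45 infected

Answer: 45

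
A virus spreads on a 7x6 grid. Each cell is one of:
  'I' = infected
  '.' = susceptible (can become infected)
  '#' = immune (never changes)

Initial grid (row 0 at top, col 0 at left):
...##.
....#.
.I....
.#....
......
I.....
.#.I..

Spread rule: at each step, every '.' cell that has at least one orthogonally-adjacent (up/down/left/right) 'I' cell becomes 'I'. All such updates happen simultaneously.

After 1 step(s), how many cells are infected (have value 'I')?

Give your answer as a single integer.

Step 0 (initial): 3 infected
Step 1: +9 new -> 12 infected

Answer: 12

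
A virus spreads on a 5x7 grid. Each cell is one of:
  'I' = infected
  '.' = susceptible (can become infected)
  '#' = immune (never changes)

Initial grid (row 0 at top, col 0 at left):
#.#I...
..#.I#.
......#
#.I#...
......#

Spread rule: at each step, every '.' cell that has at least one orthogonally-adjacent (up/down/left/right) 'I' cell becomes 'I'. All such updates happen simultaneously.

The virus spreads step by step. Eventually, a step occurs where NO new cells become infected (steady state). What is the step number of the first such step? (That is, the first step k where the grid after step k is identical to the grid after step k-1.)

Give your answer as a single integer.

Step 0 (initial): 3 infected
Step 1: +6 new -> 9 infected
Step 2: +7 new -> 16 infected
Step 3: +6 new -> 22 infected
Step 4: +5 new -> 27 infected
Step 5: +0 new -> 27 infected

Answer: 5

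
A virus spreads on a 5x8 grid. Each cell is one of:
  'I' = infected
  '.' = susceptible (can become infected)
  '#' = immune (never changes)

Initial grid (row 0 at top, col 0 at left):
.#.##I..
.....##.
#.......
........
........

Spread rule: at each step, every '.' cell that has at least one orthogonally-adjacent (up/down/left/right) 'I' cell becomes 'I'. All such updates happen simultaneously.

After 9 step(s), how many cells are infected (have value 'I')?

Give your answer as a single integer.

Step 0 (initial): 1 infected
Step 1: +1 new -> 2 infected
Step 2: +1 new -> 3 infected
Step 3: +1 new -> 4 infected
Step 4: +1 new -> 5 infected
Step 5: +2 new -> 7 infected
Step 6: +3 new -> 10 infected
Step 7: +3 new -> 13 infected
Step 8: +4 new -> 17 infected
Step 9: +4 new -> 21 infected

Answer: 21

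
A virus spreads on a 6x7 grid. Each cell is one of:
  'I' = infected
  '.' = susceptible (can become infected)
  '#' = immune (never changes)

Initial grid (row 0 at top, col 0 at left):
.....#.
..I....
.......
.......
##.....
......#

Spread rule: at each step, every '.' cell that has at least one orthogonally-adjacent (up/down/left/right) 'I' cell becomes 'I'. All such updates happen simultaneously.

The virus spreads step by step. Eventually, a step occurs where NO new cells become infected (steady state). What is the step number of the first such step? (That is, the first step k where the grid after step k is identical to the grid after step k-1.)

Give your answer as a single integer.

Answer: 8

Derivation:
Step 0 (initial): 1 infected
Step 1: +4 new -> 5 infected
Step 2: +7 new -> 12 infected
Step 3: +8 new -> 20 infected
Step 4: +6 new -> 26 infected
Step 5: +6 new -> 32 infected
Step 6: +4 new -> 36 infected
Step 7: +2 new -> 38 infected
Step 8: +0 new -> 38 infected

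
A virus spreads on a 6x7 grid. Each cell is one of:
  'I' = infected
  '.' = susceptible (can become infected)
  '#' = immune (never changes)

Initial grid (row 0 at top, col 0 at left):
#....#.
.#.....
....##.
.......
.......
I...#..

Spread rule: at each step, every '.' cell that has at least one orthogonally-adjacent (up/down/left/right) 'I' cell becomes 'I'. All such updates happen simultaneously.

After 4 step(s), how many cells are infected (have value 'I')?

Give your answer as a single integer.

Step 0 (initial): 1 infected
Step 1: +2 new -> 3 infected
Step 2: +3 new -> 6 infected
Step 3: +4 new -> 10 infected
Step 4: +4 new -> 14 infected

Answer: 14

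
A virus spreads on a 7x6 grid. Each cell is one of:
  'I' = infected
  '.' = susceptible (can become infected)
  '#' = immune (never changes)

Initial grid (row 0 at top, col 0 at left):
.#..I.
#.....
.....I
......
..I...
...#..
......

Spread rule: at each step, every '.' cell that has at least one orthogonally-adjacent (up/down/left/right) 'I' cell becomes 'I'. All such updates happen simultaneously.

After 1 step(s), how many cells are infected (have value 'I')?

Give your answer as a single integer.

Step 0 (initial): 3 infected
Step 1: +10 new -> 13 infected

Answer: 13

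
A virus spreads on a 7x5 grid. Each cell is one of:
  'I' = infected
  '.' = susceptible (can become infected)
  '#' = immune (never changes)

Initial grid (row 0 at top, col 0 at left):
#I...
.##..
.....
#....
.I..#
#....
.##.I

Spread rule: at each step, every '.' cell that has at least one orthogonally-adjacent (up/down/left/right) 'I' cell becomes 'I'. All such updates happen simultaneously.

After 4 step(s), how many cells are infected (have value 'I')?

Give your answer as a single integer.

Step 0 (initial): 3 infected
Step 1: +7 new -> 10 infected
Step 2: +6 new -> 16 infected
Step 3: +5 new -> 21 infected
Step 4: +4 new -> 25 infected

Answer: 25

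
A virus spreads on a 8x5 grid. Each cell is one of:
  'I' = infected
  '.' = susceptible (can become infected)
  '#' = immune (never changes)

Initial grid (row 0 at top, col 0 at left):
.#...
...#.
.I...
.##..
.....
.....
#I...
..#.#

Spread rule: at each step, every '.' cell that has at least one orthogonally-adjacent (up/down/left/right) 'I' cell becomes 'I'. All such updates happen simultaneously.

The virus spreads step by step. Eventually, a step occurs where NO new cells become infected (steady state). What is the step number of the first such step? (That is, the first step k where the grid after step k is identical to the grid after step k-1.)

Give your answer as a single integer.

Step 0 (initial): 2 infected
Step 1: +6 new -> 8 infected
Step 2: +9 new -> 17 infected
Step 3: +9 new -> 26 infected
Step 4: +5 new -> 31 infected
Step 5: +2 new -> 33 infected
Step 6: +0 new -> 33 infected

Answer: 6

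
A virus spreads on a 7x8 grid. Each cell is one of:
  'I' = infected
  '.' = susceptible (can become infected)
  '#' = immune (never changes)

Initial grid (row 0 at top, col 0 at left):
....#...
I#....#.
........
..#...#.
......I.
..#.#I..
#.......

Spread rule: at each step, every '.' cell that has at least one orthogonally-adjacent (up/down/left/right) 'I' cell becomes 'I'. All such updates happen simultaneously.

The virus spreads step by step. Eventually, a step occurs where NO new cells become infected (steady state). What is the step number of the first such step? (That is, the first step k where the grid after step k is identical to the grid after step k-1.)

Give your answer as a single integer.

Step 0 (initial): 3 infected
Step 1: +6 new -> 9 infected
Step 2: +9 new -> 18 infected
Step 3: +10 new -> 28 infected
Step 4: +13 new -> 41 infected
Step 5: +6 new -> 47 infected
Step 6: +1 new -> 48 infected
Step 7: +0 new -> 48 infected

Answer: 7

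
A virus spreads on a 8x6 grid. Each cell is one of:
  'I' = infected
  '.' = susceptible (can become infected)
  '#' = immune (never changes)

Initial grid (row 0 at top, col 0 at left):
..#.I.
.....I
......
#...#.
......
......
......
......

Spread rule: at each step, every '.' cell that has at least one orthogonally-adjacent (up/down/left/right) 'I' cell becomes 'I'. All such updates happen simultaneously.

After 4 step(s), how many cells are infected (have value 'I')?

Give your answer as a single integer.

Step 0 (initial): 2 infected
Step 1: +4 new -> 6 infected
Step 2: +3 new -> 9 infected
Step 3: +3 new -> 12 infected
Step 4: +5 new -> 17 infected

Answer: 17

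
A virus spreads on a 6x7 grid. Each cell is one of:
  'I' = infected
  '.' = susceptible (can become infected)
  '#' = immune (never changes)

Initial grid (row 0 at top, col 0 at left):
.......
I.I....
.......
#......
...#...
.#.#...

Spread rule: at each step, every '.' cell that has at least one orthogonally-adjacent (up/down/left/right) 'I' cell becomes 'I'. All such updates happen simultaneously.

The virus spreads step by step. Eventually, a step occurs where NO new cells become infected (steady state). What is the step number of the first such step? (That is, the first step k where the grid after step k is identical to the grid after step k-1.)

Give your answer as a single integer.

Step 0 (initial): 2 infected
Step 1: +6 new -> 8 infected
Step 2: +6 new -> 14 infected
Step 3: +6 new -> 20 infected
Step 4: +6 new -> 26 infected
Step 5: +5 new -> 31 infected
Step 6: +4 new -> 35 infected
Step 7: +2 new -> 37 infected
Step 8: +1 new -> 38 infected
Step 9: +0 new -> 38 infected

Answer: 9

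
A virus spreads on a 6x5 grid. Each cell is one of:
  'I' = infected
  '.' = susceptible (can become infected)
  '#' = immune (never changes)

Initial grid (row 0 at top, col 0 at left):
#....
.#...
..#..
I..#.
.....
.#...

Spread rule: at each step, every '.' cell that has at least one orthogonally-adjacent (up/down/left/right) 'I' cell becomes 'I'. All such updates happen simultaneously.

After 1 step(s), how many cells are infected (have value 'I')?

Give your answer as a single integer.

Step 0 (initial): 1 infected
Step 1: +3 new -> 4 infected

Answer: 4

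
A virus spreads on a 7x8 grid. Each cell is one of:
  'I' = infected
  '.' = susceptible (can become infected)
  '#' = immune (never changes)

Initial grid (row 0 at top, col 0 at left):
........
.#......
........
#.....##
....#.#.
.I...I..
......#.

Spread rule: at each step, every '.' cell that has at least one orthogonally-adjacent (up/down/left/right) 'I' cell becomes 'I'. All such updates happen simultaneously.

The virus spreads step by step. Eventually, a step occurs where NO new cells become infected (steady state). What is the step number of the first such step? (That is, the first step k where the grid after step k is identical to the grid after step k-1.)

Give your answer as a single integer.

Answer: 8

Derivation:
Step 0 (initial): 2 infected
Step 1: +8 new -> 10 infected
Step 2: +9 new -> 19 infected
Step 3: +8 new -> 27 infected
Step 4: +6 new -> 33 infected
Step 5: +7 new -> 40 infected
Step 6: +6 new -> 46 infected
Step 7: +3 new -> 49 infected
Step 8: +0 new -> 49 infected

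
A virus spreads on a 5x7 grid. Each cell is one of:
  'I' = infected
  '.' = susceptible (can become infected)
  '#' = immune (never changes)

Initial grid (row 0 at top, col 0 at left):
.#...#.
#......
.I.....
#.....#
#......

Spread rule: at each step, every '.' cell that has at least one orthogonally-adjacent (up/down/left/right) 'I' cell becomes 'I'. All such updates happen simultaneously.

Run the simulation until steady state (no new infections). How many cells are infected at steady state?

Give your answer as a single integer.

Step 0 (initial): 1 infected
Step 1: +4 new -> 5 infected
Step 2: +4 new -> 9 infected
Step 3: +5 new -> 14 infected
Step 4: +5 new -> 19 infected
Step 5: +5 new -> 24 infected
Step 6: +2 new -> 26 infected
Step 7: +2 new -> 28 infected
Step 8: +0 new -> 28 infected

Answer: 28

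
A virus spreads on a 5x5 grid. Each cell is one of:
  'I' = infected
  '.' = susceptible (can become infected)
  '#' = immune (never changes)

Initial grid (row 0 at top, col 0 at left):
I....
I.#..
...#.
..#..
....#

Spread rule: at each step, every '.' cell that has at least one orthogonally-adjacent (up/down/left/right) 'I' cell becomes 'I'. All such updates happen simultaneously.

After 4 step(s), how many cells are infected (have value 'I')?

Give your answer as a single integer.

Answer: 15

Derivation:
Step 0 (initial): 2 infected
Step 1: +3 new -> 5 infected
Step 2: +3 new -> 8 infected
Step 3: +4 new -> 12 infected
Step 4: +3 new -> 15 infected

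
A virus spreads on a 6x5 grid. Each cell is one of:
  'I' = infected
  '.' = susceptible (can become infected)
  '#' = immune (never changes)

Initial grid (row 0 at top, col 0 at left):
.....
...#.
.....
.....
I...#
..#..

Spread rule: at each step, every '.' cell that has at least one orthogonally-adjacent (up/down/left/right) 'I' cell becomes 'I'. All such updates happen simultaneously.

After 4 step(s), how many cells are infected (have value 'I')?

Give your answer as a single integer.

Answer: 17

Derivation:
Step 0 (initial): 1 infected
Step 1: +3 new -> 4 infected
Step 2: +4 new -> 8 infected
Step 3: +4 new -> 12 infected
Step 4: +5 new -> 17 infected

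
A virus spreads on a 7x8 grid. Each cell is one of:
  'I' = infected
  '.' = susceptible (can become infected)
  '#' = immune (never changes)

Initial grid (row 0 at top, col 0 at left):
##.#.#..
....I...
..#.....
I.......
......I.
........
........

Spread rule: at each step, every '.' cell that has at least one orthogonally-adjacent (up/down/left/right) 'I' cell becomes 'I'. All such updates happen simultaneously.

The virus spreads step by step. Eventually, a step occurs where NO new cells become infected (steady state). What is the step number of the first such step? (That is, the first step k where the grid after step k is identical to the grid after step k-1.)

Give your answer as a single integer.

Answer: 6

Derivation:
Step 0 (initial): 3 infected
Step 1: +11 new -> 14 infected
Step 2: +17 new -> 31 infected
Step 3: +13 new -> 44 infected
Step 4: +5 new -> 49 infected
Step 5: +2 new -> 51 infected
Step 6: +0 new -> 51 infected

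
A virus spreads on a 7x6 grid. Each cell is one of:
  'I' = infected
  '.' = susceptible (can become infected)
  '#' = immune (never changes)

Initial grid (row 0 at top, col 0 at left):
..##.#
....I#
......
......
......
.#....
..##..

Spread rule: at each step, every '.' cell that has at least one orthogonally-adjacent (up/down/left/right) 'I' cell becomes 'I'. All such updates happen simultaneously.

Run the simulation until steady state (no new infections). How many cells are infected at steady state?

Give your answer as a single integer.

Answer: 35

Derivation:
Step 0 (initial): 1 infected
Step 1: +3 new -> 4 infected
Step 2: +4 new -> 8 infected
Step 3: +5 new -> 13 infected
Step 4: +7 new -> 20 infected
Step 5: +7 new -> 27 infected
Step 6: +4 new -> 31 infected
Step 7: +1 new -> 32 infected
Step 8: +1 new -> 33 infected
Step 9: +1 new -> 34 infected
Step 10: +1 new -> 35 infected
Step 11: +0 new -> 35 infected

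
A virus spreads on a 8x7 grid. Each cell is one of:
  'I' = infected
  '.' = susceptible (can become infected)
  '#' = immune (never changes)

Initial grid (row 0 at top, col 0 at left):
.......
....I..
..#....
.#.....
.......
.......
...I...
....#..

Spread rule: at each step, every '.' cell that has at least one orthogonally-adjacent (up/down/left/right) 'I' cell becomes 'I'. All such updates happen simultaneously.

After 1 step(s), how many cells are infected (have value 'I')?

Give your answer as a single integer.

Answer: 10

Derivation:
Step 0 (initial): 2 infected
Step 1: +8 new -> 10 infected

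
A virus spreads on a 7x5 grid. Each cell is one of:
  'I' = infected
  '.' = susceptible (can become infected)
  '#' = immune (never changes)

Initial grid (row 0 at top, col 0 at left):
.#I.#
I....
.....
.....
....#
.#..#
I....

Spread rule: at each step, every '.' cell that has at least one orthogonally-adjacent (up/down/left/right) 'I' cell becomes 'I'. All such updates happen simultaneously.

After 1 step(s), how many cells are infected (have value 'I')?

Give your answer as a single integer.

Step 0 (initial): 3 infected
Step 1: +7 new -> 10 infected

Answer: 10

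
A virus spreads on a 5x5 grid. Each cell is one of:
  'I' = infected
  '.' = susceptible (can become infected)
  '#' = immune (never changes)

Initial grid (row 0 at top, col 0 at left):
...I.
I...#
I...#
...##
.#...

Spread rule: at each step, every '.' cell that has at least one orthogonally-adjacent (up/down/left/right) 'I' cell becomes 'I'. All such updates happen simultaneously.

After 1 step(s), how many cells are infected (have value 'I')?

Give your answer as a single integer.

Step 0 (initial): 3 infected
Step 1: +7 new -> 10 infected

Answer: 10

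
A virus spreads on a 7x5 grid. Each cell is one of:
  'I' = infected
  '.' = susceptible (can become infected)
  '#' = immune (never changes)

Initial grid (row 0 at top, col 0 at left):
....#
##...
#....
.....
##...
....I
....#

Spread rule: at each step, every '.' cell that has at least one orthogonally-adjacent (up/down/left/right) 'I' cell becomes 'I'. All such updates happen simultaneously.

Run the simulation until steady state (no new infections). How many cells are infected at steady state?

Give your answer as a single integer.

Step 0 (initial): 1 infected
Step 1: +2 new -> 3 infected
Step 2: +4 new -> 7 infected
Step 3: +5 new -> 12 infected
Step 4: +5 new -> 17 infected
Step 5: +4 new -> 21 infected
Step 6: +4 new -> 25 infected
Step 7: +1 new -> 26 infected
Step 8: +1 new -> 27 infected
Step 9: +1 new -> 28 infected
Step 10: +0 new -> 28 infected

Answer: 28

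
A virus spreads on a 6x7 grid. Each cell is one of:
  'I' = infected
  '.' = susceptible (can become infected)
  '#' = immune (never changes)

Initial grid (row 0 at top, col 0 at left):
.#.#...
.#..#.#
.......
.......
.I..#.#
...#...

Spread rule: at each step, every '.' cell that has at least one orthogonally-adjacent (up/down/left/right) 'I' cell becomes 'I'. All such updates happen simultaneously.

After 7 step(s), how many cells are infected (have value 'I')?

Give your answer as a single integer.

Step 0 (initial): 1 infected
Step 1: +4 new -> 5 infected
Step 2: +6 new -> 11 infected
Step 3: +3 new -> 14 infected
Step 4: +4 new -> 18 infected
Step 5: +5 new -> 23 infected
Step 6: +3 new -> 26 infected
Step 7: +3 new -> 29 infected

Answer: 29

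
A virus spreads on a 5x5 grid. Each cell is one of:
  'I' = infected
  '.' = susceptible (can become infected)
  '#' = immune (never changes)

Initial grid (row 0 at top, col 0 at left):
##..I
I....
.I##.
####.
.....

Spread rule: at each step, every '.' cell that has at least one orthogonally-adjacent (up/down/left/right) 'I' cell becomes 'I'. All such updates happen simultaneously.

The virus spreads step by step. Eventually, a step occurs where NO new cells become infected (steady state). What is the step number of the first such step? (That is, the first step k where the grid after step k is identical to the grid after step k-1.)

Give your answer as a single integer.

Answer: 9

Derivation:
Step 0 (initial): 3 infected
Step 1: +4 new -> 7 infected
Step 2: +4 new -> 11 infected
Step 3: +1 new -> 12 infected
Step 4: +1 new -> 13 infected
Step 5: +1 new -> 14 infected
Step 6: +1 new -> 15 infected
Step 7: +1 new -> 16 infected
Step 8: +1 new -> 17 infected
Step 9: +0 new -> 17 infected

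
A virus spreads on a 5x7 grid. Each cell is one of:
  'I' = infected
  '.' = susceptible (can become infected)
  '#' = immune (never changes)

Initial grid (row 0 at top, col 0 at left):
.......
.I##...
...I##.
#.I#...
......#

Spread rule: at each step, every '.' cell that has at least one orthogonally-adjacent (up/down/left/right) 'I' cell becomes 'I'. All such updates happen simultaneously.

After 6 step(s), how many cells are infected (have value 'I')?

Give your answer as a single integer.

Step 0 (initial): 3 infected
Step 1: +6 new -> 9 infected
Step 2: +5 new -> 14 infected
Step 3: +3 new -> 17 infected
Step 4: +3 new -> 20 infected
Step 5: +3 new -> 23 infected
Step 6: +3 new -> 26 infected

Answer: 26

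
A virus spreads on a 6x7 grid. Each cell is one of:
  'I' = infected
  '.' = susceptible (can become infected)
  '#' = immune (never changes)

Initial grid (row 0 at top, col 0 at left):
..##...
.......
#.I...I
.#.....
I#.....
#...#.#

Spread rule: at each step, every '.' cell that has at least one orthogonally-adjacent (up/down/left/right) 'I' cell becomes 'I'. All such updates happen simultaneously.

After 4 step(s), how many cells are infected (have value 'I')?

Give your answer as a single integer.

Answer: 34

Derivation:
Step 0 (initial): 3 infected
Step 1: +8 new -> 11 infected
Step 2: +9 new -> 20 infected
Step 3: +8 new -> 28 infected
Step 4: +6 new -> 34 infected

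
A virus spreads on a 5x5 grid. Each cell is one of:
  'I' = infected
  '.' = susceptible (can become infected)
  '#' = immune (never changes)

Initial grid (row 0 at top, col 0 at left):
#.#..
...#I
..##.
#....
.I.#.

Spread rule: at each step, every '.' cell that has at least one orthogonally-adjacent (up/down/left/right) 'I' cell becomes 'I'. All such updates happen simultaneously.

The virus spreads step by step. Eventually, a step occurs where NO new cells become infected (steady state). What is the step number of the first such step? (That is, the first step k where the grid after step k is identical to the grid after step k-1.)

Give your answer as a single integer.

Answer: 5

Derivation:
Step 0 (initial): 2 infected
Step 1: +5 new -> 7 infected
Step 2: +4 new -> 11 infected
Step 3: +4 new -> 15 infected
Step 4: +3 new -> 18 infected
Step 5: +0 new -> 18 infected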